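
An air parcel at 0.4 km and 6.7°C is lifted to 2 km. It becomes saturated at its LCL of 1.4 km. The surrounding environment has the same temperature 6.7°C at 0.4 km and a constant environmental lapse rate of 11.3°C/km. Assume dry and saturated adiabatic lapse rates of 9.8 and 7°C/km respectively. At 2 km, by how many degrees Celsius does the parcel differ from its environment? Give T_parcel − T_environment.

Parcel:
  From 400 m to 1400 m (dry): cools by 9.8 × 1 = 9.8°C, giving -3.1°C.
  From 1400 m to 2000 m (saturated): cools by 7 × 0.6 = 4.2°C, giving -7.3°C.
Environment:
  From 400 m to 2000 m (environment): cools by 11.3 × 1.6 = 18.08°C, giving -11.38°C.
T_parcel − T_env = -7.3 − (-11.38) = +4.08°C

+4.08°C (parcel warmer than environment)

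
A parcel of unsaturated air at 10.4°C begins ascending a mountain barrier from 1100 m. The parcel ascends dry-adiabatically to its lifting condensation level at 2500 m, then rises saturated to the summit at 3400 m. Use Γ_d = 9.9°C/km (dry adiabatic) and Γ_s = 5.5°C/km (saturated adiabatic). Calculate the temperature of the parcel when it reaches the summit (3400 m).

-8.41°C

From 1100 m to 2500 m (dry): cools by 9.9 × 1.4 = 13.86°C, giving -3.46°C.
From 2500 m to 3400 m (saturated): cools by 5.5 × 0.9 = 4.95°C, giving -8.41°C.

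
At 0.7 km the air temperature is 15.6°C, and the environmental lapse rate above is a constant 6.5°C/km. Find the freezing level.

3.1 km

Height above start = (15.6 − 0) / 6.5 = 2.4 km
Altitude = 700 m + 2400 m = 3100 m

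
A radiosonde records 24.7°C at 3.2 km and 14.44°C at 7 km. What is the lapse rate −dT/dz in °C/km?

Γ = −ΔT/Δz = (24.7 − 14.44) / (7000 − 3200) m
  = 10.26°C / 3.8 km = 2.7°C/km

2.7°C/km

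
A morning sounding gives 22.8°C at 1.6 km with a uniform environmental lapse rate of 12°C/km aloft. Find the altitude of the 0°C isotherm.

Height above start = (22.8 − 0) / 12 = 1.9 km
Altitude = 1600 m + 1900 m = 3500 m

3.5 km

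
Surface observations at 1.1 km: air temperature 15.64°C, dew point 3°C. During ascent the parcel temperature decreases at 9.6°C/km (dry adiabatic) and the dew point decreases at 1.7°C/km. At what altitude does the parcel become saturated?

T and T_d converge at 9.6 − 1.7 = 7.9°C per km
Height above start = (15.64 − 3) / 7.9 = 1.6 km
LCL altitude = 1100 m + 1600 m = 2700 m

2.7 km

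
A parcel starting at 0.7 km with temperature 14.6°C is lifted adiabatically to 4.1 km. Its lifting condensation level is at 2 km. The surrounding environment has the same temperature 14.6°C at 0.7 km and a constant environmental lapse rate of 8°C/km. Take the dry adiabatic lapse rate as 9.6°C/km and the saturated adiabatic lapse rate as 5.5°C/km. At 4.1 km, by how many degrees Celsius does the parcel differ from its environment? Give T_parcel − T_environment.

Parcel:
  700–2000 m, dry: Δz = 1.3 km ⇒ ΔT = -12.48°C; T = 2.12°C
  2000–4100 m, saturated: Δz = 2.1 km ⇒ ΔT = -11.55°C; T = -9.43°C
Environment:
  700–4100 m, environment: Δz = 3.4 km ⇒ ΔT = -27.2°C; T = -12.6°C
T_parcel − T_env = -9.43 − (-12.6) = +3.17°C

+3.17°C (parcel warmer than environment)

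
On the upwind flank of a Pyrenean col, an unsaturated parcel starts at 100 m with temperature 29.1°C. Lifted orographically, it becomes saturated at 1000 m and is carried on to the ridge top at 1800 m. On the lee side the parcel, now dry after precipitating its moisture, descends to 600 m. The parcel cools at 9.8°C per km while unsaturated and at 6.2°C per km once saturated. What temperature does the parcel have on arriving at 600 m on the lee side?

27.08°C

100 → 1000 m (dry, 9.8°C/km): ΔT = -9.8 × 0.9 = -8.82°C → T = 20.28°C
1000 → 1800 m (saturated, 6.2°C/km): ΔT = -6.2 × 0.8 = -4.96°C → T = 15.32°C
1800 → 600 m (dry descent, 9.8°C/km): ΔT = +9.8 × 1.2 = +11.76°C → T = 27.08°C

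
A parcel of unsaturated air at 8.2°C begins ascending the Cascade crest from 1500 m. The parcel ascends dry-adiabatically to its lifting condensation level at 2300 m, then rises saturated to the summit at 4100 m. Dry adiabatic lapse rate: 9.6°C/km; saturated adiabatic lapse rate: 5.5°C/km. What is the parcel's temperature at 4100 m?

-9.38°C

From 1500 m to 2300 m (dry): cools by 9.6 × 0.8 = 7.68°C, giving 0.52°C.
From 2300 m to 4100 m (saturated): cools by 5.5 × 1.8 = 9.9°C, giving -9.38°C.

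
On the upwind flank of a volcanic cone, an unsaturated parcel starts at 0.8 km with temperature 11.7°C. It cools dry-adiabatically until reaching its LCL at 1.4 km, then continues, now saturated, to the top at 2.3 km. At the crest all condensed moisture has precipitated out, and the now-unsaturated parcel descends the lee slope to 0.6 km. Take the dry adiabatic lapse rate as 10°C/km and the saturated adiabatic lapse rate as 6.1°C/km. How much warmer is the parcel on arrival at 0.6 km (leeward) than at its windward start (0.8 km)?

From 800 m to 1400 m (dry): cools by 10 × 0.6 = 6°C, giving 5.7°C.
From 1400 m to 2300 m (saturated): cools by 6.1 × 0.9 = 5.49°C, giving 0.21°C.
From 2300 m to 600 m (dry descent): warms by 10 × 1.7 = 17°C, giving 17.21°C.
Net change vs windward start: 17.21 − 11.7 = +5.51°C

+5.51°C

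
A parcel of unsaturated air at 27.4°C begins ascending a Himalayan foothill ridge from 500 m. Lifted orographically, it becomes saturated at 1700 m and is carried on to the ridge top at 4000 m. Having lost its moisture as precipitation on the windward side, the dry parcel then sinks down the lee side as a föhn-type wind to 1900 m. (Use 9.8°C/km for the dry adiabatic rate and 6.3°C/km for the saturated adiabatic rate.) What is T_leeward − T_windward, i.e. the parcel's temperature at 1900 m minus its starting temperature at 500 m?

Dry to 1700 m: -9.8 × 1.2 km = -11.76°C, so T = 15.64°C.
Saturated to 4000 m: -6.3 × 2.3 km = -14.49°C, so T = 1.15°C.
Dry descent to 1900 m: +9.8 × 2.1 km = +20.58°C, so T = 21.73°C.
Net change vs windward start: 21.73 − 27.4 = -5.67°C

-5.67°C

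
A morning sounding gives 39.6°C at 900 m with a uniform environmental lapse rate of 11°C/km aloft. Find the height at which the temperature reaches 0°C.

Height above start = (39.6 − 0) / 11 = 3.6 km
Altitude = 900 m + 3600 m = 4500 m

4500 m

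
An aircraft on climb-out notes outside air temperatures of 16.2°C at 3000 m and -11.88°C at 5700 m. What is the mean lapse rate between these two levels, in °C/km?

Γ = −ΔT/Δz = (16.2 − (-11.88)) / (5700 − 3000) m
  = 28.08°C / 2.7 km = 10.4°C/km

10.4°C/km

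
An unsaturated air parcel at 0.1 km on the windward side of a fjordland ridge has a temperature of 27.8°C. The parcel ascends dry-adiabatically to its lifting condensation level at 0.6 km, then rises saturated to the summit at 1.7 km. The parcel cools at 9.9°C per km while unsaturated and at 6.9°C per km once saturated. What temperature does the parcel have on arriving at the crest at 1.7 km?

15.26°C

100–600 m, dry: Δz = 0.5 km ⇒ ΔT = -4.95°C; T = 22.85°C
600–1700 m, saturated: Δz = 1.1 km ⇒ ΔT = -7.59°C; T = 15.26°C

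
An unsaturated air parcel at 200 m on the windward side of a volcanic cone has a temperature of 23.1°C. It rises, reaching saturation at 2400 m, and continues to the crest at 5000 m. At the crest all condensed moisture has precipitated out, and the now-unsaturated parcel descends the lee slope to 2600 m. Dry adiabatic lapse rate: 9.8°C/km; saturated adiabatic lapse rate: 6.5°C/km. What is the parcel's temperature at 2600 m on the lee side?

8.16°C

200 → 2400 m (dry, 9.8°C/km): ΔT = -9.8 × 2.2 = -21.56°C → T = 1.54°C
2400 → 5000 m (saturated, 6.5°C/km): ΔT = -6.5 × 2.6 = -16.9°C → T = -15.36°C
5000 → 2600 m (dry descent, 9.8°C/km): ΔT = +9.8 × 2.4 = +23.52°C → T = 8.16°C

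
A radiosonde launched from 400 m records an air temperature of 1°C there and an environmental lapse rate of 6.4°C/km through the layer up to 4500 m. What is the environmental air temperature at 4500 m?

400–4500 m, environmental: Δz = 4.1 km ⇒ ΔT = -26.24°C; T = -25.24°C

-25.24°C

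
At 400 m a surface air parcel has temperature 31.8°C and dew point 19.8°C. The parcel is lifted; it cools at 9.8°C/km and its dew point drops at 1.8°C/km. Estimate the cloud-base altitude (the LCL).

1900 m

T and T_d converge at 9.8 − 1.8 = 8°C per km
Height above start = (31.8 − 19.8) / 8 = 1.5 km
LCL altitude = 400 m + 1500 m = 1900 m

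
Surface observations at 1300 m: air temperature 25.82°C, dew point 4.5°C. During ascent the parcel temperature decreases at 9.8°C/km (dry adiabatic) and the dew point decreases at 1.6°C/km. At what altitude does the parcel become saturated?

3900 m

T and T_d converge at 9.8 − 1.6 = 8.2°C per km
Height above start = (25.82 − 4.5) / 8.2 = 2.6 km
LCL altitude = 1300 m + 2600 m = 3900 m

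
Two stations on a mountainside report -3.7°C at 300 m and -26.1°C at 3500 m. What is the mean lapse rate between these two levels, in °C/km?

7°C/km

Γ = −ΔT/Δz = (-3.7 − (-26.1)) / (3500 − 300) m
  = 22.4°C / 3.2 km = 7°C/km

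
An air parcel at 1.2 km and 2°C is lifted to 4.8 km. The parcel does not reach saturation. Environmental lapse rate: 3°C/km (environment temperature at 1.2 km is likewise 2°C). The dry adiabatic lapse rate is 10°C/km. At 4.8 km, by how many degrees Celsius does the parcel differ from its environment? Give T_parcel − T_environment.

-25.2°C (parcel cooler than environment)

Parcel:
  From 1200 m to 4800 m (dry): cools by 10 × 3.6 = 36°C, giving -34°C.
Environment:
  From 1200 m to 4800 m (environment): cools by 3 × 3.6 = 10.8°C, giving -8.8°C.
T_parcel − T_env = -34 − (-8.8) = -25.2°C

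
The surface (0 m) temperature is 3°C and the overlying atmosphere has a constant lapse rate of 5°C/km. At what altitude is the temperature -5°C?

Height above start = (3 − (-5)) / 5 = 1.6 km
Altitude = 0 m + 1600 m = 1600 m

1600 m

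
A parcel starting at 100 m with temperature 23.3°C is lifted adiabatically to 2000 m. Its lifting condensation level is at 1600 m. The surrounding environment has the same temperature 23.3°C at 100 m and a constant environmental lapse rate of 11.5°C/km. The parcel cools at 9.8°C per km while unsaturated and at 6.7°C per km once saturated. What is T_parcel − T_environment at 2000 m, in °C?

Parcel:
  From 100 m to 1600 m (dry): cools by 9.8 × 1.5 = 14.7°C, giving 8.6°C.
  From 1600 m to 2000 m (saturated): cools by 6.7 × 0.4 = 2.68°C, giving 5.92°C.
Environment:
  From 100 m to 2000 m (environment): cools by 11.5 × 1.9 = 21.85°C, giving 1.45°C.
T_parcel − T_env = 5.92 − 1.45 = +4.47°C

+4.47°C (parcel warmer than environment)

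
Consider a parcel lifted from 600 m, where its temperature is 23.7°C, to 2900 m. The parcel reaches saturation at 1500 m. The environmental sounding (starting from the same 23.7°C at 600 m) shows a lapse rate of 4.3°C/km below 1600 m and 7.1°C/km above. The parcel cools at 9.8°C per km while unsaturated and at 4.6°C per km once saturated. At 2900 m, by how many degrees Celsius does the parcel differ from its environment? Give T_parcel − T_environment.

Parcel:
  Dry to 1500 m: -9.8 × 0.9 km = -8.82°C, so T = 14.88°C.
  Saturated to 2900 m: -4.6 × 1.4 km = -6.44°C, so T = 8.44°C.
Environment:
  Environment, lower layer to 1600 m: -4.3 × 1 km = -4.3°C, so T = 19.4°C.
  Environment, upper layer to 2900 m: -7.1 × 1.3 km = -9.23°C, so T = 10.17°C.
T_parcel − T_env = 8.44 − 10.17 = -1.73°C

-1.73°C (parcel cooler than environment)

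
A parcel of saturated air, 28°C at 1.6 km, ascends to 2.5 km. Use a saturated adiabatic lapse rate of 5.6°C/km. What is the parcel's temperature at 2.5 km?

From 1600 m to 2500 m (saturated adiabatic): cools by 5.6 × 0.9 = 5.04°C, giving 22.96°C.

22.96°C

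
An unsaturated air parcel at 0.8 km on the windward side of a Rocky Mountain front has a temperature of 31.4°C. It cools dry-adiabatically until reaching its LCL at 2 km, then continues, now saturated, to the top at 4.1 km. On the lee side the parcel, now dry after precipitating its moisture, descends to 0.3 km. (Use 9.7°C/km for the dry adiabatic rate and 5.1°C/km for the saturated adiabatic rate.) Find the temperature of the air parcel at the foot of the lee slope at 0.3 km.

45.91°C

From 800 m to 2000 m (dry): cools by 9.7 × 1.2 = 11.64°C, giving 19.76°C.
From 2000 m to 4100 m (saturated): cools by 5.1 × 2.1 = 10.71°C, giving 9.05°C.
From 4100 m to 300 m (dry descent): warms by 9.7 × 3.8 = 36.86°C, giving 45.91°C.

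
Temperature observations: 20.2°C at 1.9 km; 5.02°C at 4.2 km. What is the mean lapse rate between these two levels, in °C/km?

6.6°C/km

Γ = −ΔT/Δz = (20.2 − 5.02) / (4200 − 1900) m
  = 15.18°C / 2.3 km = 6.6°C/km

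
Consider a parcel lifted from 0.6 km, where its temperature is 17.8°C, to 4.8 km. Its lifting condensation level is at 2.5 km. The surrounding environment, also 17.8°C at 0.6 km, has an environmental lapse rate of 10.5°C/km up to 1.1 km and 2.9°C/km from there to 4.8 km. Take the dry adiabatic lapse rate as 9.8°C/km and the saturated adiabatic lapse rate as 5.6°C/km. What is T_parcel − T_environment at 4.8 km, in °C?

-15.52°C (parcel cooler than environment)

Parcel:
  From 600 m to 2500 m (dry): cools by 9.8 × 1.9 = 18.62°C, giving -0.82°C.
  From 2500 m to 4800 m (saturated): cools by 5.6 × 2.3 = 12.88°C, giving -13.7°C.
Environment:
  From 600 m to 1100 m (environment, lower layer): cools by 10.5 × 0.5 = 5.25°C, giving 12.55°C.
  From 1100 m to 4800 m (environment, upper layer): cools by 2.9 × 3.7 = 10.73°C, giving 1.82°C.
T_parcel − T_env = -13.7 − 1.82 = -15.52°C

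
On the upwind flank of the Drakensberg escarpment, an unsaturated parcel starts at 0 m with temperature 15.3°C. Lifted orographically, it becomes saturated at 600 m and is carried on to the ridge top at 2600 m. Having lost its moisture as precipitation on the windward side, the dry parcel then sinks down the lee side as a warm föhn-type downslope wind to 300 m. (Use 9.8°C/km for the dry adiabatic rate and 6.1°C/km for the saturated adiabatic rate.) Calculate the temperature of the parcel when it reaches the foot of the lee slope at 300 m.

19.76°C

0–600 m, dry: Δz = 0.6 km ⇒ ΔT = -5.88°C; T = 9.42°C
600–2600 m, saturated: Δz = 2 km ⇒ ΔT = -12.2°C; T = -2.78°C
2600–300 m, dry descent: Δz = 2.3 km ⇒ ΔT = +22.54°C; T = 19.76°C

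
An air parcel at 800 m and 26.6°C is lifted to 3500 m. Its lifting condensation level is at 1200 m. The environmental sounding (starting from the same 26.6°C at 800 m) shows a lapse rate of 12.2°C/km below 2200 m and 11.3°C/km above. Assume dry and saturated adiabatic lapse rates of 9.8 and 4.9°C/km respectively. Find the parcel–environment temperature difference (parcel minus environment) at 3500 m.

Parcel:
  800–1200 m, dry: Δz = 0.4 km ⇒ ΔT = -3.92°C; T = 22.68°C
  1200–3500 m, saturated: Δz = 2.3 km ⇒ ΔT = -11.27°C; T = 11.41°C
Environment:
  800–2200 m, environment, lower layer: Δz = 1.4 km ⇒ ΔT = -17.08°C; T = 9.52°C
  2200–3500 m, environment, upper layer: Δz = 1.3 km ⇒ ΔT = -14.69°C; T = -5.17°C
T_parcel − T_env = 11.41 − (-5.17) = +16.58°C

+16.58°C (parcel warmer than environment)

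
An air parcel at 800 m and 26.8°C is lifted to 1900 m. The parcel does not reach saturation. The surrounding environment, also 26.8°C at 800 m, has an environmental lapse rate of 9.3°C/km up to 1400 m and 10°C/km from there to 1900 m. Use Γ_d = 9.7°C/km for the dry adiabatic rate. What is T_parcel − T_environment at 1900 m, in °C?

Parcel:
  800–1900 m, dry: Δz = 1.1 km ⇒ ΔT = -10.67°C; T = 16.13°C
Environment:
  800–1400 m, environment, lower layer: Δz = 0.6 km ⇒ ΔT = -5.58°C; T = 21.22°C
  1400–1900 m, environment, upper layer: Δz = 0.5 km ⇒ ΔT = -5°C; T = 16.22°C
T_parcel − T_env = 16.13 − 16.22 = -0.09°C

-0.09°C (parcel cooler than environment)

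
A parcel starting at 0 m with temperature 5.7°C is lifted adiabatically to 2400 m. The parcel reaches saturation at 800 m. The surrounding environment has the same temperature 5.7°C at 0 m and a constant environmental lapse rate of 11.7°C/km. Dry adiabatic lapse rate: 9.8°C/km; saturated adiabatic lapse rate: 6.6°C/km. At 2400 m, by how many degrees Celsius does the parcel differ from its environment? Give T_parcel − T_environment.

Parcel:
  0–800 m, dry: Δz = 0.8 km ⇒ ΔT = -7.84°C; T = -2.14°C
  800–2400 m, saturated: Δz = 1.6 km ⇒ ΔT = -10.56°C; T = -12.7°C
Environment:
  0–2400 m, environment: Δz = 2.4 km ⇒ ΔT = -28.08°C; T = -22.38°C
T_parcel − T_env = -12.7 − (-22.38) = +9.68°C

+9.68°C (parcel warmer than environment)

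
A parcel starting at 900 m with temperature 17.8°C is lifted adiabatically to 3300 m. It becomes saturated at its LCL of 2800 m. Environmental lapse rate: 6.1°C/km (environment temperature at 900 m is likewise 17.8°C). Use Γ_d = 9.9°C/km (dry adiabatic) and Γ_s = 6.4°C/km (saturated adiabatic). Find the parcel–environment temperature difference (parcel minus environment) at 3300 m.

Parcel:
  Dry to 2800 m: -9.9 × 1.9 km = -18.81°C, so T = -1.01°C.
  Saturated to 3300 m: -6.4 × 0.5 km = -3.2°C, so T = -4.21°C.
Environment:
  Environment to 3300 m: -6.1 × 2.4 km = -14.64°C, so T = 3.16°C.
T_parcel − T_env = -4.21 − 3.16 = -7.37°C

-7.37°C (parcel cooler than environment)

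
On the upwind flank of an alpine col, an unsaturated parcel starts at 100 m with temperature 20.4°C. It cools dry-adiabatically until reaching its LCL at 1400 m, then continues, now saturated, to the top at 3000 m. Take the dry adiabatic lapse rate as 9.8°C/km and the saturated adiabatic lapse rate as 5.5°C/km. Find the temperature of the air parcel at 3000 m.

-1.14°C

From 100 m to 1400 m (dry): cools by 9.8 × 1.3 = 12.74°C, giving 7.66°C.
From 1400 m to 3000 m (saturated): cools by 5.5 × 1.6 = 8.8°C, giving -1.14°C.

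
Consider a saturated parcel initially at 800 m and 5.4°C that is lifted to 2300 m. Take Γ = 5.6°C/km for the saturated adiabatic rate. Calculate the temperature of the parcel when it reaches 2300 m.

800 → 2300 m (saturated adiabatic, 5.6°C/km): ΔT = -5.6 × 1.5 = -8.4°C → T = -3°C

-3°C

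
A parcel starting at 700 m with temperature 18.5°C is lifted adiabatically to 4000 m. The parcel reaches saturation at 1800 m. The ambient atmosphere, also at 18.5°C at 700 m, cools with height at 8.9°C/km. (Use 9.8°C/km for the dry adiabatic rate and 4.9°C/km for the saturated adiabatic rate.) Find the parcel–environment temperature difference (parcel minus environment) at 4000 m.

+7.81°C (parcel warmer than environment)

Parcel:
  From 700 m to 1800 m (dry): cools by 9.8 × 1.1 = 10.78°C, giving 7.72°C.
  From 1800 m to 4000 m (saturated): cools by 4.9 × 2.2 = 10.78°C, giving -3.06°C.
Environment:
  From 700 m to 4000 m (environment): cools by 8.9 × 3.3 = 29.37°C, giving -10.87°C.
T_parcel − T_env = -3.06 − (-10.87) = +7.81°C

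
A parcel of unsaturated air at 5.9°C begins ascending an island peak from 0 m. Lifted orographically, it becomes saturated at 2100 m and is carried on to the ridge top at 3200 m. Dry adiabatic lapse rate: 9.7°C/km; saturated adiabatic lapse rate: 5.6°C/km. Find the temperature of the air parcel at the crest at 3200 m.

-20.63°C

From 0 m to 2100 m (dry): cools by 9.7 × 2.1 = 20.37°C, giving -14.47°C.
From 2100 m to 3200 m (saturated): cools by 5.6 × 1.1 = 6.16°C, giving -20.63°C.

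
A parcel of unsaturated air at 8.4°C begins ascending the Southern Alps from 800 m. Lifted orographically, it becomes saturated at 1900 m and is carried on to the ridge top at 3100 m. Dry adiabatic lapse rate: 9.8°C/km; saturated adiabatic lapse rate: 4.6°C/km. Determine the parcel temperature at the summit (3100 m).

-7.9°C

From 800 m to 1900 m (dry): cools by 9.8 × 1.1 = 10.78°C, giving -2.38°C.
From 1900 m to 3100 m (saturated): cools by 4.6 × 1.2 = 5.52°C, giving -7.9°C.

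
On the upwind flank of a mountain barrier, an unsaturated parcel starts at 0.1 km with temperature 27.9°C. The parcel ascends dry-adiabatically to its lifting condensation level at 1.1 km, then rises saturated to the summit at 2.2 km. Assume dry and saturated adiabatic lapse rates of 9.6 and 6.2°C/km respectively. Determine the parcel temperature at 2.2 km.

From 100 m to 1100 m (dry): cools by 9.6 × 1 = 9.6°C, giving 18.3°C.
From 1100 m to 2200 m (saturated): cools by 6.2 × 1.1 = 6.82°C, giving 11.48°C.

11.48°C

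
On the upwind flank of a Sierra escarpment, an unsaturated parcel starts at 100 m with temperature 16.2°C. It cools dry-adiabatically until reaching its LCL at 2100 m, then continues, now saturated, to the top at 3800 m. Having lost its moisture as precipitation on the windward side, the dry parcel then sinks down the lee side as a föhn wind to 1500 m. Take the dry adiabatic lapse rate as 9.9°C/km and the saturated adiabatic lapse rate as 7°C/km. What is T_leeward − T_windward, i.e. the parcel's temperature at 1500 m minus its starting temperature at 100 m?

Dry to 2100 m: -9.9 × 2 km = -19.8°C, so T = -3.6°C.
Saturated to 3800 m: -7 × 1.7 km = -11.9°C, so T = -15.5°C.
Dry descent to 1500 m: +9.9 × 2.3 km = +22.77°C, so T = 7.27°C.
Net change vs windward start: 7.27 − 16.2 = -8.93°C

-8.93°C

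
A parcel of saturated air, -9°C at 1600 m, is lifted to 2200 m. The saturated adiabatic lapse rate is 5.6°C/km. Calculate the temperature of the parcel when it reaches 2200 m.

1600 → 2200 m (saturated adiabatic, 5.6°C/km): ΔT = -5.6 × 0.6 = -3.36°C → T = -12.36°C

-12.36°C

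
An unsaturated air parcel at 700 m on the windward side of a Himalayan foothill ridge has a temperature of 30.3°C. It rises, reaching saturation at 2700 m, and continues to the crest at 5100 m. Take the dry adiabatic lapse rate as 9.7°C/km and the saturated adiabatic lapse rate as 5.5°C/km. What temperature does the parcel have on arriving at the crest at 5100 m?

700 → 2700 m (dry, 9.7°C/km): ΔT = -9.7 × 2 = -19.4°C → T = 10.9°C
2700 → 5100 m (saturated, 5.5°C/km): ΔT = -5.5 × 2.4 = -13.2°C → T = -2.3°C

-2.3°C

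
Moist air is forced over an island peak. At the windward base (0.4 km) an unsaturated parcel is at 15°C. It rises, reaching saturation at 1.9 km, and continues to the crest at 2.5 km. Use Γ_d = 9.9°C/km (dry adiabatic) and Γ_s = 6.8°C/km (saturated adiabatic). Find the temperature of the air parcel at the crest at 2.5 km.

400 → 1900 m (dry, 9.9°C/km): ΔT = -9.9 × 1.5 = -14.85°C → T = 0.15°C
1900 → 2500 m (saturated, 6.8°C/km): ΔT = -6.8 × 0.6 = -4.08°C → T = -3.93°C

-3.93°C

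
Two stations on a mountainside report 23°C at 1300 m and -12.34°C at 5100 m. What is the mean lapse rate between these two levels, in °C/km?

Γ = −ΔT/Δz = (23 − (-12.34)) / (5100 − 1300) m
  = 35.34°C / 3.8 km = 9.3°C/km

9.3°C/km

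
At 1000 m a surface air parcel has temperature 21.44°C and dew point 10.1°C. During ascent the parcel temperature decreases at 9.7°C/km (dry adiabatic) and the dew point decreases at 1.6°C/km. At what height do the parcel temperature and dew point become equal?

T and T_d converge at 9.7 − 1.6 = 8.1°C per km
Height above start = (21.44 − 10.1) / 8.1 = 1.4 km
LCL altitude = 1000 m + 1400 m = 2400 m

2400 m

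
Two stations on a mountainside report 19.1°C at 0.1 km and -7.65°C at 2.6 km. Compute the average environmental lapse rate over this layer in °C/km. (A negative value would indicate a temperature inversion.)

10.7°C/km

Γ = −ΔT/Δz = (19.1 − (-7.65)) / (2600 − 100) m
  = 26.75°C / 2.5 km = 10.7°C/km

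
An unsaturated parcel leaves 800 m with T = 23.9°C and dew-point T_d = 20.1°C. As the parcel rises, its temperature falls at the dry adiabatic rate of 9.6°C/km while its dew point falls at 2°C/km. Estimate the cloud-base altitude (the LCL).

1300 m

T and T_d converge at 9.6 − 2 = 7.6°C per km
Height above start = (23.9 − 20.1) / 7.6 = 0.5 km
LCL altitude = 800 m + 500 m = 1300 m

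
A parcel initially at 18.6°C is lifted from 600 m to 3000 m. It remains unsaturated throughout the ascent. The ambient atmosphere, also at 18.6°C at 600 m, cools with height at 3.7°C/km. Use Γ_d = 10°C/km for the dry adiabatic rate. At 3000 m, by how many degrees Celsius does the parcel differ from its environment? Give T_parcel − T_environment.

-15.12°C (parcel cooler than environment)

Parcel:
  600 → 3000 m (dry, 10°C/km): ΔT = -10 × 2.4 = -24°C → T = -5.4°C
Environment:
  600 → 3000 m (environment, 3.7°C/km): ΔT = -3.7 × 2.4 = -8.88°C → T = 9.72°C
T_parcel − T_env = -5.4 − 9.72 = -15.12°C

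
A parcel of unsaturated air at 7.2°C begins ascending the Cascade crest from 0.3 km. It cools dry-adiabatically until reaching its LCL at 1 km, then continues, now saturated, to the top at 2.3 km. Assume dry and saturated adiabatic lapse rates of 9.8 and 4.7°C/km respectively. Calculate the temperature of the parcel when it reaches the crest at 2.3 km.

-5.77°C

Dry to 1000 m: -9.8 × 0.7 km = -6.86°C, so T = 0.34°C.
Saturated to 2300 m: -4.7 × 1.3 km = -6.11°C, so T = -5.77°C.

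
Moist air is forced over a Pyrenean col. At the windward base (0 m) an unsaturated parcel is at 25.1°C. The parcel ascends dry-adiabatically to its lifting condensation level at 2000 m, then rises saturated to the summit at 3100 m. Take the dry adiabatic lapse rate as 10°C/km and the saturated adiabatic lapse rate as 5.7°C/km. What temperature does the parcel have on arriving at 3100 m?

Dry to 2000 m: -10 × 2 km = -20°C, so T = 5.1°C.
Saturated to 3100 m: -5.7 × 1.1 km = -6.27°C, so T = -1.17°C.

-1.17°C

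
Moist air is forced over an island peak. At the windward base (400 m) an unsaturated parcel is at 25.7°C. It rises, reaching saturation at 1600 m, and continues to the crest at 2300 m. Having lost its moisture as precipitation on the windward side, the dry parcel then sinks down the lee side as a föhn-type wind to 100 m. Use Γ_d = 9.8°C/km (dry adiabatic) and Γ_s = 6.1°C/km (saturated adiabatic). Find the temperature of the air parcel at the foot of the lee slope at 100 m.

31.23°C

400 → 1600 m (dry, 9.8°C/km): ΔT = -9.8 × 1.2 = -11.76°C → T = 13.94°C
1600 → 2300 m (saturated, 6.1°C/km): ΔT = -6.1 × 0.7 = -4.27°C → T = 9.67°C
2300 → 100 m (dry descent, 9.8°C/km): ΔT = +9.8 × 2.2 = +21.56°C → T = 31.23°C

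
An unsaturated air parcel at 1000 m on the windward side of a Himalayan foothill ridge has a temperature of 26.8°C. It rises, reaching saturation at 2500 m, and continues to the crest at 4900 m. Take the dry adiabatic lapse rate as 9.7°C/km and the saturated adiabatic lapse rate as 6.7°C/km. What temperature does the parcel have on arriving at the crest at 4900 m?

1000 → 2500 m (dry, 9.7°C/km): ΔT = -9.7 × 1.5 = -14.55°C → T = 12.25°C
2500 → 4900 m (saturated, 6.7°C/km): ΔT = -6.7 × 2.4 = -16.08°C → T = -3.83°C

-3.83°C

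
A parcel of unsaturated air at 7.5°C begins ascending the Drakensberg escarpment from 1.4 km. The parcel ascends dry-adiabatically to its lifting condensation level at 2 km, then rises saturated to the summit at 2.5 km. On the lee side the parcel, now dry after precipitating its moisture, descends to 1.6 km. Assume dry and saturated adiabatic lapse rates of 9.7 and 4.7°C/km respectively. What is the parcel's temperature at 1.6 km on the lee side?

From 1400 m to 2000 m (dry): cools by 9.7 × 0.6 = 5.82°C, giving 1.68°C.
From 2000 m to 2500 m (saturated): cools by 4.7 × 0.5 = 2.35°C, giving -0.67°C.
From 2500 m to 1600 m (dry descent): warms by 9.7 × 0.9 = 8.73°C, giving 8.06°C.

8.06°C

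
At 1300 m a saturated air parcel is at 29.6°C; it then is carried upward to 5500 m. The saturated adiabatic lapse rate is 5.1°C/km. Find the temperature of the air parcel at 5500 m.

Saturated adiabatic to 5500 m: -5.1 × 4.2 km = -21.42°C, so T = 8.18°C.

8.18°C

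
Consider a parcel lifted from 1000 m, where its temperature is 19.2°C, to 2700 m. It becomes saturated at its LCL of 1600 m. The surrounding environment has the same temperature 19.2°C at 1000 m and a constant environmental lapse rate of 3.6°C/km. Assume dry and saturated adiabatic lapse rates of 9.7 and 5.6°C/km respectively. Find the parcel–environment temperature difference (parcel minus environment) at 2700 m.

Parcel:
  1000–1600 m, dry: Δz = 0.6 km ⇒ ΔT = -5.82°C; T = 13.38°C
  1600–2700 m, saturated: Δz = 1.1 km ⇒ ΔT = -6.16°C; T = 7.22°C
Environment:
  1000–2700 m, environment: Δz = 1.7 km ⇒ ΔT = -6.12°C; T = 13.08°C
T_parcel − T_env = 7.22 − 13.08 = -5.86°C

-5.86°C (parcel cooler than environment)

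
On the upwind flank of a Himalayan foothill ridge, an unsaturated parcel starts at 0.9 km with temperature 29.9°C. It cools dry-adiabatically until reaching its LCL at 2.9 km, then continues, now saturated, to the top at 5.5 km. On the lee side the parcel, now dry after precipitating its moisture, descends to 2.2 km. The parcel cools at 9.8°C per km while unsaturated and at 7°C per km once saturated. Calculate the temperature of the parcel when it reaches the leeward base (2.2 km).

24.44°C

900–2900 m, dry: Δz = 2 km ⇒ ΔT = -19.6°C; T = 10.3°C
2900–5500 m, saturated: Δz = 2.6 km ⇒ ΔT = -18.2°C; T = -7.9°C
5500–2200 m, dry descent: Δz = 3.3 km ⇒ ΔT = +32.34°C; T = 24.44°C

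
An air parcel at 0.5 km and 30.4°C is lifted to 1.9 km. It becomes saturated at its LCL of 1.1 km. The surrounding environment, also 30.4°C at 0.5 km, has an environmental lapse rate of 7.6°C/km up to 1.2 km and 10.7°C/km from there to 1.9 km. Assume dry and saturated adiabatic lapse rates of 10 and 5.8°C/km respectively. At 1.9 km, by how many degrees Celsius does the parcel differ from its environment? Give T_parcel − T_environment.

Parcel:
  Dry to 1100 m: -10 × 0.6 km = -6°C, so T = 24.4°C.
  Saturated to 1900 m: -5.8 × 0.8 km = -4.64°C, so T = 19.76°C.
Environment:
  Environment, lower layer to 1200 m: -7.6 × 0.7 km = -5.32°C, so T = 25.08°C.
  Environment, upper layer to 1900 m: -10.7 × 0.7 km = -7.49°C, so T = 17.59°C.
T_parcel − T_env = 19.76 − 17.59 = +2.17°C

+2.17°C (parcel warmer than environment)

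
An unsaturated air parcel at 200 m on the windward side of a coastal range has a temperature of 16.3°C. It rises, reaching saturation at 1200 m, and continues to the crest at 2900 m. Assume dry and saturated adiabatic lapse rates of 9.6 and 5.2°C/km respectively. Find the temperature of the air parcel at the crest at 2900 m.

-2.14°C

200–1200 m, dry: Δz = 1 km ⇒ ΔT = -9.6°C; T = 6.7°C
1200–2900 m, saturated: Δz = 1.7 km ⇒ ΔT = -8.84°C; T = -2.14°C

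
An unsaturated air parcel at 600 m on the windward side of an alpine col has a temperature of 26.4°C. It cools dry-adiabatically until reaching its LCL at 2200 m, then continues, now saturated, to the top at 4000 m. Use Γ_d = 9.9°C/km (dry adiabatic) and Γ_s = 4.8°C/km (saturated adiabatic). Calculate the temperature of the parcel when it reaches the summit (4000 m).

1.92°C

Dry to 2200 m: -9.9 × 1.6 km = -15.84°C, so T = 10.56°C.
Saturated to 4000 m: -4.8 × 1.8 km = -8.64°C, so T = 1.92°C.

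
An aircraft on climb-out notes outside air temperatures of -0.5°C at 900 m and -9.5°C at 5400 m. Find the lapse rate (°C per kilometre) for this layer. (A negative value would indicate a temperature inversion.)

Γ = −ΔT/Δz = (-0.5 − (-9.5)) / (5400 − 900) m
  = 9°C / 4.5 km = 2°C/km

2°C/km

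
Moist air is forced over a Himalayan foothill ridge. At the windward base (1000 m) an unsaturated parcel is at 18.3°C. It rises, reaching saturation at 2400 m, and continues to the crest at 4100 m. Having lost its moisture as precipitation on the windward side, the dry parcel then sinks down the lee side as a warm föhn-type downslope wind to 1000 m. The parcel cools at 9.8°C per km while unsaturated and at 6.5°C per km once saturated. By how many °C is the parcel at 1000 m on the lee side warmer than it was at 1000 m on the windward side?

+5.61°C

Dry to 2400 m: -9.8 × 1.4 km = -13.72°C, so T = 4.58°C.
Saturated to 4100 m: -6.5 × 1.7 km = -11.05°C, so T = -6.47°C.
Dry descent to 1000 m: +9.8 × 3.1 km = +30.38°C, so T = 23.91°C.
Net change vs windward start: 23.91 − 18.3 = +5.61°C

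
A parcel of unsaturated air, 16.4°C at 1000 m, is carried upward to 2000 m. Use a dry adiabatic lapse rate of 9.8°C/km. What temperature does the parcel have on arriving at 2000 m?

1000 → 2000 m (dry adiabatic, 9.8°C/km): ΔT = -9.8 × 1 = -9.8°C → T = 6.6°C

6.6°C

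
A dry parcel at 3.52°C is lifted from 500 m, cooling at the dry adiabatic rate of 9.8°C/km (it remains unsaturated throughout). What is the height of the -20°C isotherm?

Height above start = (3.52 − (-20)) / 9.8 = 2.4 km
Altitude = 500 m + 2400 m = 2900 m

2900 m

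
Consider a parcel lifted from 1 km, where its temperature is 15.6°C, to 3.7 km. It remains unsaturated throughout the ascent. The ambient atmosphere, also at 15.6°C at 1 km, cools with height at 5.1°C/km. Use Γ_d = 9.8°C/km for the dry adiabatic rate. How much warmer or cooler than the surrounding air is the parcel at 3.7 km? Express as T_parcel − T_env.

-12.69°C (parcel cooler than environment)

Parcel:
  1000–3700 m, dry: Δz = 2.7 km ⇒ ΔT = -26.46°C; T = -10.86°C
Environment:
  1000–3700 m, environment: Δz = 2.7 km ⇒ ΔT = -13.77°C; T = 1.83°C
T_parcel − T_env = -10.86 − 1.83 = -12.69°C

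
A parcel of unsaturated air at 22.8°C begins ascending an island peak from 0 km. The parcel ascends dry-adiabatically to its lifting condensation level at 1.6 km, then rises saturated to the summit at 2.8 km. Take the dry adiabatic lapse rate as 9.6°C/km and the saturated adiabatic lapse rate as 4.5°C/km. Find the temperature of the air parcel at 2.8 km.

2.04°C

0 → 1600 m (dry, 9.6°C/km): ΔT = -9.6 × 1.6 = -15.36°C → T = 7.44°C
1600 → 2800 m (saturated, 4.5°C/km): ΔT = -4.5 × 1.2 = -5.4°C → T = 2.04°C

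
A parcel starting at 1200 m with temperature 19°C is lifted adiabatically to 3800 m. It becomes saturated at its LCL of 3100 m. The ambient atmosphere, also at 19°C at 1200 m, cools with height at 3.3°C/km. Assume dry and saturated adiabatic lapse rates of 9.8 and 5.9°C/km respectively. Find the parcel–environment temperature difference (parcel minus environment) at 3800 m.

-14.17°C (parcel cooler than environment)

Parcel:
  1200–3100 m, dry: Δz = 1.9 km ⇒ ΔT = -18.62°C; T = 0.38°C
  3100–3800 m, saturated: Δz = 0.7 km ⇒ ΔT = -4.13°C; T = -3.75°C
Environment:
  1200–3800 m, environment: Δz = 2.6 km ⇒ ΔT = -8.58°C; T = 10.42°C
T_parcel − T_env = -3.75 − 10.42 = -14.17°C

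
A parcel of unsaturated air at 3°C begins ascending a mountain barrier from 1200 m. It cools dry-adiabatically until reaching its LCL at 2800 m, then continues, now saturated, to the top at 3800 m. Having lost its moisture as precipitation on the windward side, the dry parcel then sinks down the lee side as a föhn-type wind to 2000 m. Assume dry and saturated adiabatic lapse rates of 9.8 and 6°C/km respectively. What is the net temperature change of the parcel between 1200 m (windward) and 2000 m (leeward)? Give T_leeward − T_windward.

-4.04°C

From 1200 m to 2800 m (dry): cools by 9.8 × 1.6 = 15.68°C, giving -12.68°C.
From 2800 m to 3800 m (saturated): cools by 6 × 1 = 6°C, giving -18.68°C.
From 3800 m to 2000 m (dry descent): warms by 9.8 × 1.8 = 17.64°C, giving -1.04°C.
Net change vs windward start: -1.04 − 3 = -4.04°C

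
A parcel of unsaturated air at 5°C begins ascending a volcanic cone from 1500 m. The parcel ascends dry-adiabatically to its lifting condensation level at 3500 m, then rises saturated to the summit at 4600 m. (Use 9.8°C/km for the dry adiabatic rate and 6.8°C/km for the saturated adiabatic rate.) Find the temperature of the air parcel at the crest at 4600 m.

Dry to 3500 m: -9.8 × 2 km = -19.6°C, so T = -14.6°C.
Saturated to 4600 m: -6.8 × 1.1 km = -7.48°C, so T = -22.08°C.

-22.08°C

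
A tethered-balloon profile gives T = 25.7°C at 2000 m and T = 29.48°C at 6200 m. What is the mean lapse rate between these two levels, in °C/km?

Γ = −ΔT/Δz = (25.7 − 29.48) / (6200 − 2000) m
  = -3.78°C / 4.2 km = -0.9°C/km

-0.9°C/km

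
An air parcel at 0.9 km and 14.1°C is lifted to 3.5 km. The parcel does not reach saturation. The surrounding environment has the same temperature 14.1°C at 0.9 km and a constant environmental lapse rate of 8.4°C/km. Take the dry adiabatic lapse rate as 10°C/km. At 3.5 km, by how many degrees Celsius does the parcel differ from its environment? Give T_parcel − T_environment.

-4.16°C (parcel cooler than environment)

Parcel:
  900 → 3500 m (dry, 10°C/km): ΔT = -10 × 2.6 = -26°C → T = -11.9°C
Environment:
  900 → 3500 m (environment, 8.4°C/km): ΔT = -8.4 × 2.6 = -21.84°C → T = -7.74°C
T_parcel − T_env = -11.9 − (-7.74) = -4.16°C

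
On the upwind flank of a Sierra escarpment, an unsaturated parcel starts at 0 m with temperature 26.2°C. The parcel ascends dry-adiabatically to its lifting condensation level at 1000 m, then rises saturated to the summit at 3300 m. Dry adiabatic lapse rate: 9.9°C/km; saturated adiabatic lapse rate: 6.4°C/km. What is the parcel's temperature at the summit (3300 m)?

1.58°C

0 → 1000 m (dry, 9.9°C/km): ΔT = -9.9 × 1 = -9.9°C → T = 16.3°C
1000 → 3300 m (saturated, 6.4°C/km): ΔT = -6.4 × 2.3 = -14.72°C → T = 1.58°C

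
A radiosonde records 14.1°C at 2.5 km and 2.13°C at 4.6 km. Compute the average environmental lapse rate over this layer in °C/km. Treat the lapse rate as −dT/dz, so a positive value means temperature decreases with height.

5.7°C/km

Γ = −ΔT/Δz = (14.1 − 2.13) / (4600 − 2500) m
  = 11.97°C / 2.1 km = 5.7°C/km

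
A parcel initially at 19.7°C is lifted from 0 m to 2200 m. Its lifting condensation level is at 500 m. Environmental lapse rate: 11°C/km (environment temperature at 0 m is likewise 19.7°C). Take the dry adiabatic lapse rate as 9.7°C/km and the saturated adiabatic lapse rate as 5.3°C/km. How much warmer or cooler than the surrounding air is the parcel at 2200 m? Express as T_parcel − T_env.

Parcel:
  Dry to 500 m: -9.7 × 0.5 km = -4.85°C, so T = 14.85°C.
  Saturated to 2200 m: -5.3 × 1.7 km = -9.01°C, so T = 5.84°C.
Environment:
  Environment to 2200 m: -11 × 2.2 km = -24.2°C, so T = -4.5°C.
T_parcel − T_env = 5.84 − (-4.5) = +10.34°C

+10.34°C (parcel warmer than environment)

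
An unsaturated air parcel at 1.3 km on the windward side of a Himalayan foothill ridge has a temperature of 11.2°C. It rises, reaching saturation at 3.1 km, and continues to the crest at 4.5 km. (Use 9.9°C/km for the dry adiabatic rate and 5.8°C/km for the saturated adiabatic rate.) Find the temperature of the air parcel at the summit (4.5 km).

-14.74°C

From 1300 m to 3100 m (dry): cools by 9.9 × 1.8 = 17.82°C, giving -6.62°C.
From 3100 m to 4500 m (saturated): cools by 5.8 × 1.4 = 8.12°C, giving -14.74°C.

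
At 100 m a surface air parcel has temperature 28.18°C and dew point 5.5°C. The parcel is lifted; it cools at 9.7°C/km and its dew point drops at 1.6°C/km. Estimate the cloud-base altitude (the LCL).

T and T_d converge at 9.7 − 1.6 = 8.1°C per km
Height above start = (28.18 − 5.5) / 8.1 = 2.8 km
LCL altitude = 100 m + 2800 m = 2900 m

2900 m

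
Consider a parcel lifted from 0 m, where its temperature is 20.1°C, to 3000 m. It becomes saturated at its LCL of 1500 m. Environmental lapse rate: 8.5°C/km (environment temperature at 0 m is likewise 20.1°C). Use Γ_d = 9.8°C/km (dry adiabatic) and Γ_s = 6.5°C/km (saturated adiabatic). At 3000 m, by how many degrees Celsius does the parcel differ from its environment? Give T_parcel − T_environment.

+1.05°C (parcel warmer than environment)

Parcel:
  Dry to 1500 m: -9.8 × 1.5 km = -14.7°C, so T = 5.4°C.
  Saturated to 3000 m: -6.5 × 1.5 km = -9.75°C, so T = -4.35°C.
Environment:
  Environment to 3000 m: -8.5 × 3 km = -25.5°C, so T = -5.4°C.
T_parcel − T_env = -4.35 − (-5.4) = +1.05°C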